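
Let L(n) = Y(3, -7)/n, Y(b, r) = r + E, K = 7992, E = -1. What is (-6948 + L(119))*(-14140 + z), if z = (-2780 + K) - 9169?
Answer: 14962961540/119 ≈ 1.2574e+8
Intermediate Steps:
Y(b, r) = -1 + r (Y(b, r) = r - 1 = -1 + r)
z = -3957 (z = (-2780 + 7992) - 9169 = 5212 - 9169 = -3957)
L(n) = -8/n (L(n) = (-1 - 7)/n = -8/n)
(-6948 + L(119))*(-14140 + z) = (-6948 - 8/119)*(-14140 - 3957) = (-6948 - 8*1/119)*(-18097) = (-6948 - 8/119)*(-18097) = -826820/119*(-18097) = 14962961540/119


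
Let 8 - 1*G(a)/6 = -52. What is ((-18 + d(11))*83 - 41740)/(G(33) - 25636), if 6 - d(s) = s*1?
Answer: 43649/25276 ≈ 1.7269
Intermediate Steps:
d(s) = 6 - s
G(a) = 360 (G(a) = 48 - 6*(-52) = 48 + 312 = 360)
((-18 + d(11))*83 - 41740)/(G(33) - 25636) = ((-18 + (6 - 1*11))*83 - 41740)/(360 - 25636) = ((-18 + (6 - 11))*83 - 41740)/(-25276) = ((-18 - 5)*83 - 41740)*(-1/25276) = (-23*83 - 41740)*(-1/25276) = (-1909 - 41740)*(-1/25276) = -43649*(-1/25276) = 43649/25276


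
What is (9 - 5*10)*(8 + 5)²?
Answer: -6929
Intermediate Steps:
(9 - 5*10)*(8 + 5)² = (9 - 50)*13² = -41*169 = -6929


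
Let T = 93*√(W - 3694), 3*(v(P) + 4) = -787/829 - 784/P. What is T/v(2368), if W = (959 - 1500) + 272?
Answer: -34231068*I*√3963/1629401 ≈ -1322.5*I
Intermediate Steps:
W = -269 (W = -541 + 272 = -269)
v(P) = -10735/2487 - 784/(3*P) (v(P) = -4 + (-787/829 - 784/P)/3 = -4 + (-787/2487 - 784/(3*P)) = -10735/2487 - 784/(3*P))
T = 93*I*√3963 (T = 93*√(-269 - 3694) = 93*√(-3963) = 93*(I*√3963) = 93*I*√3963 ≈ 5854.6*I)
T/v(2368) = (93*I*√3963)/(((1/2487)*(-649936 - 10735*2368)/2368)) = (93*I*√3963)/(((1/2487)*(1/2368)*(-649936 - 25420480))) = (93*I*√3963)/(((1/2487)*(1/2368)*(-26070416))) = (93*I*√3963)/(-1629401/368076) = (93*I*√3963)*(-368076/1629401) = -34231068*I*√3963/1629401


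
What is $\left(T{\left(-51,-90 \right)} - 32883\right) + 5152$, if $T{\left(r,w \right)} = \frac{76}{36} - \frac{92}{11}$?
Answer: $- \frac{2745988}{99} \approx -27737.0$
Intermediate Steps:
$T{\left(r,w \right)} = - \frac{619}{99}$ ($T{\left(r,w \right)} = 76 \cdot \frac{1}{36} - \frac{92}{11} = \frac{19}{9} - \frac{92}{11} = - \frac{619}{99}$)
$\left(T{\left(-51,-90 \right)} - 32883\right) + 5152 = \left(- \frac{619}{99} - 32883\right) + 5152 = - \frac{3256036}{99} + 5152 = - \frac{2745988}{99}$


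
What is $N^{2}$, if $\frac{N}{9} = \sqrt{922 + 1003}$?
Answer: $155925$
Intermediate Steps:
$N = 45 \sqrt{77}$ ($N = 9 \sqrt{922 + 1003} = 9 \sqrt{1925} = 9 \cdot 5 \sqrt{77} = 45 \sqrt{77} \approx 394.87$)
$N^{2} = \left(45 \sqrt{77}\right)^{2} = 155925$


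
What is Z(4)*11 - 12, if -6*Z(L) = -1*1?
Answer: -61/6 ≈ -10.167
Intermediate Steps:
Z(L) = 1/6 (Z(L) = -(-1)/6 = -1/6*(-1) = 1/6)
Z(4)*11 - 12 = (1/6)*11 - 12 = 11/6 - 12 = -61/6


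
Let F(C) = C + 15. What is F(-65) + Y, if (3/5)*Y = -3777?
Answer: -6345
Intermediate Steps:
F(C) = 15 + C
Y = -6295 (Y = (5/3)*(-3777) = -6295)
F(-65) + Y = (15 - 65) - 6295 = -50 - 6295 = -6345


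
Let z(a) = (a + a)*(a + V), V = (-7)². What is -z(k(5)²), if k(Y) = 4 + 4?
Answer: -14464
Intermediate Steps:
k(Y) = 8
V = 49
z(a) = 2*a*(49 + a) (z(a) = (a + a)*(a + 49) = (2*a)*(49 + a) = 2*a*(49 + a))
-z(k(5)²) = -2*8²*(49 + 8²) = -2*64*(49 + 64) = -2*64*113 = -1*14464 = -14464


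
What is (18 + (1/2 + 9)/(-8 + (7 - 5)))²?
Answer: 38809/144 ≈ 269.51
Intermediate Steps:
(18 + (1/2 + 9)/(-8 + (7 - 5)))² = (18 + (½ + 9)/(-8 + 2))² = (18 + (19/2)/(-6))² = (18 + (19/2)*(-⅙))² = (18 - 19/12)² = (197/12)² = 38809/144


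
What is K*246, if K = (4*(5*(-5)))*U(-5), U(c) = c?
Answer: 123000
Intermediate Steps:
K = 500 (K = (4*(5*(-5)))*(-5) = (4*(-25))*(-5) = -100*(-5) = 500)
K*246 = 500*246 = 123000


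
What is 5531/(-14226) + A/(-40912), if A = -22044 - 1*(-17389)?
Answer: -80031121/291007056 ≈ -0.27501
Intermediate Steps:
A = -4655 (A = -22044 + 17389 = -4655)
5531/(-14226) + A/(-40912) = 5531/(-14226) - 4655/(-40912) = 5531*(-1/14226) - 4655*(-1/40912) = -5531/14226 + 4655/40912 = -80031121/291007056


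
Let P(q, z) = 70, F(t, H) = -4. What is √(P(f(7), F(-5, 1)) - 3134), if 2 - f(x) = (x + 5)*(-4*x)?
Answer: 2*I*√766 ≈ 55.353*I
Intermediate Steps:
f(x) = 2 + 4*x*(5 + x) (f(x) = 2 - (x + 5)*(-4*x) = 2 - (5 + x)*(-4*x) = 2 - (-4)*x*(5 + x) = 2 + 4*x*(5 + x))
√(P(f(7), F(-5, 1)) - 3134) = √(70 - 3134) = √(-3064) = 2*I*√766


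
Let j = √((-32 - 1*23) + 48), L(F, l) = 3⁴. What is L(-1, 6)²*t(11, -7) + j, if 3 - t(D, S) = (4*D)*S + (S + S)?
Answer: 2132325 + I*√7 ≈ 2.1323e+6 + 2.6458*I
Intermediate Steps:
L(F, l) = 81
j = I*√7 (j = √((-32 - 23) + 48) = √(-55 + 48) = √(-7) = I*√7 ≈ 2.6458*I)
t(D, S) = 3 - 2*S - 4*D*S (t(D, S) = 3 - ((4*D)*S + (S + S)) = 3 - (4*D*S + 2*S) = 3 - (2*S + 4*D*S) = 3 + (-2*S - 4*D*S) = 3 - 2*S - 4*D*S)
L(-1, 6)²*t(11, -7) + j = 81²*(3 - 2*(-7) - 4*11*(-7)) + I*√7 = 6561*(3 + 14 + 308) + I*√7 = 6561*325 + I*√7 = 2132325 + I*√7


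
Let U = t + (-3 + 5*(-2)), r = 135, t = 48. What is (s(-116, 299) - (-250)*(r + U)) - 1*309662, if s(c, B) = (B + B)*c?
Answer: -336530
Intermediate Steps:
U = 35 (U = 48 + (-3 + 5*(-2)) = 48 + (-3 - 10) = 48 - 13 = 35)
s(c, B) = 2*B*c (s(c, B) = (2*B)*c = 2*B*c)
(s(-116, 299) - (-250)*(r + U)) - 1*309662 = (2*299*(-116) - (-250)*(135 + 35)) - 1*309662 = (-69368 - (-250)*170) - 309662 = (-69368 - 1*(-42500)) - 309662 = (-69368 + 42500) - 309662 = -26868 - 309662 = -336530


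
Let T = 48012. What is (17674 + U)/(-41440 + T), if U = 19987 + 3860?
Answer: 41521/6572 ≈ 6.3179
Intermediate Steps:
U = 23847
(17674 + U)/(-41440 + T) = (17674 + 23847)/(-41440 + 48012) = 41521/6572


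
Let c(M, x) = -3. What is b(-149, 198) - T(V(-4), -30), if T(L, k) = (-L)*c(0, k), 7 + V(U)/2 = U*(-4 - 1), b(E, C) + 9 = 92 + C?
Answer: 203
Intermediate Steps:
b(E, C) = 83 + C (b(E, C) = -9 + (92 + C) = 83 + C)
V(U) = -14 - 10*U (V(U) = -14 + 2*(U*(-4 - 1)) = -14 + 2*(U*(-5)) = -14 + 2*(-5*U) = -14 - 10*U)
T(L, k) = 3*L (T(L, k) = -L*(-3) = 3*L)
b(-149, 198) - T(V(-4), -30) = (83 + 198) - 3*(-14 - 10*(-4)) = 281 - 3*(-14 + 40) = 281 - 3*26 = 281 - 1*78 = 281 - 78 = 203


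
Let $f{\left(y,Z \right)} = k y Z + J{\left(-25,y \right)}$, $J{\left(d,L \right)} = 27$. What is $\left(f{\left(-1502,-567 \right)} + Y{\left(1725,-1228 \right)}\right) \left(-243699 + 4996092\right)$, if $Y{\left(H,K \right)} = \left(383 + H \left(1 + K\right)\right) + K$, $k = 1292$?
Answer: $5219048218857855$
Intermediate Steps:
$f{\left(y,Z \right)} = 27 + 1292 Z y$ ($f{\left(y,Z \right)} = 1292 y Z + 27 = 1292 Z y + 27 = 27 + 1292 Z y$)
$Y{\left(H,K \right)} = 383 + K + H \left(1 + K\right)$
$\left(f{\left(-1502,-567 \right)} + Y{\left(1725,-1228 \right)}\right) \left(-243699 + 4996092\right) = \left(\left(27 + 1292 \left(-567\right) \left(-1502\right)\right) + \left(383 + 1725 - 1228 + 1725 \left(-1228\right)\right)\right) \left(-243699 + 4996092\right) = \left(\left(27 + 1100311128\right) + \left(383 + 1725 - 1228 - 2118300\right)\right) 4752393 = \left(1100311155 - 2117420\right) 4752393 = 1098193735 \cdot 4752393 = 5219048218857855$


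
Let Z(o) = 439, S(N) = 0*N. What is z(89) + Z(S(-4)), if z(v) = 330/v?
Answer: 39401/89 ≈ 442.71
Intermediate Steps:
S(N) = 0
z(89) + Z(S(-4)) = 330/89 + 439 = 39401/89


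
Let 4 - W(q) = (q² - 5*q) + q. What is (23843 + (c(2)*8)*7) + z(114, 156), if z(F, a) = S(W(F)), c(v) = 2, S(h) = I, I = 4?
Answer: 23959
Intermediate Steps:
W(q) = 4 - q² + 4*q (W(q) = 4 - ((q² - 5*q) + q) = 4 - (q² - 4*q) = 4 + (-q² + 4*q) = 4 - q² + 4*q)
S(h) = 4
z(F, a) = 4
(23843 + (c(2)*8)*7) + z(114, 156) = (23843 + (2*8)*7) + 4 = (23843 + 16*7) + 4 = (23843 + 112) + 4 = 23955 + 4 = 23959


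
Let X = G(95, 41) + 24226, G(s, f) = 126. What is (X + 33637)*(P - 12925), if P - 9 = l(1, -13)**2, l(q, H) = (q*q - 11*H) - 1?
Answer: 436831137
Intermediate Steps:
l(q, H) = -1 + q**2 - 11*H (l(q, H) = (q**2 - 11*H) - 1 = -1 + q**2 - 11*H)
X = 24352 (X = 126 + 24226 = 24352)
P = 20458 (P = 9 + (-1 + 1**2 - 11*(-13))**2 = 9 + (-1 + 1 + 143)**2 = 9 + 143**2 = 9 + 20449 = 20458)
(X + 33637)*(P - 12925) = (24352 + 33637)*(20458 - 12925) = 57989*7533 = 436831137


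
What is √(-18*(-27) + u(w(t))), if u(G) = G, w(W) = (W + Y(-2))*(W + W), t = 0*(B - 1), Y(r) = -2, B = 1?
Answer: 9*√6 ≈ 22.045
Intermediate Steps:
t = 0 (t = 0*(1 - 1) = 0*0 = 0)
w(W) = 2*W*(-2 + W) (w(W) = (W - 2)*(W + W) = (-2 + W)*(2*W) = 2*W*(-2 + W))
√(-18*(-27) + u(w(t))) = √(-18*(-27) + 2*0*(-2 + 0)) = √(486 + 2*0*(-2)) = √(486 + 0) = √486 = 9*√6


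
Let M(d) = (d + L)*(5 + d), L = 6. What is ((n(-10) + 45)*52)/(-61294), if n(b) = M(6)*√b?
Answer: -1170/30647 - 3432*I*√10/30647 ≈ -0.038177 - 0.35413*I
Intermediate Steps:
M(d) = (5 + d)*(6 + d) (M(d) = (d + 6)*(5 + d) = (6 + d)*(5 + d) = (5 + d)*(6 + d))
n(b) = 132*√b (n(b) = (30 + 6² + 11*6)*√b = (30 + 36 + 66)*√b = 132*√b)
((n(-10) + 45)*52)/(-61294) = ((132*√(-10) + 45)*52)/(-61294) = ((132*(I*√10) + 45)*52)*(-1/61294) = ((132*I*√10 + 45)*52)*(-1/61294) = ((45 + 132*I*√10)*52)*(-1/61294) = (2340 + 6864*I*√10)*(-1/61294) = -1170/30647 - 3432*I*√10/30647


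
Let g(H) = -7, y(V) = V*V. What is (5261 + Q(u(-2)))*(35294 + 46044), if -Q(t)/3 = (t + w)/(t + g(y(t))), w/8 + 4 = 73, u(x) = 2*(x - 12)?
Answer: 15105035966/35 ≈ 4.3157e+8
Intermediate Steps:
u(x) = -24 + 2*x (u(x) = 2*(-12 + x) = -24 + 2*x)
w = 552 (w = -32 + 8*73 = -32 + 584 = 552)
y(V) = V²
Q(t) = -3*(552 + t)/(-7 + t) (Q(t) = -3*(t + 552)/(t - 7) = -3*(552 + t)/(-7 + t))
(5261 + Q(u(-2)))*(35294 + 46044) = (5261 + 3*(-552 - (-24 + 2*(-2)))/(-7 + (-24 + 2*(-2))))*(35294 + 46044) = (5261 + 3*(-552 - (-24 - 4))/(-7 + (-24 - 4)))*81338 = (5261 + 3*(-552 - 1*(-28))/(-7 - 28))*81338 = (5261 + 3*(-552 + 28)/(-35))*81338 = (5261 + 3*(-1/35)*(-524))*81338 = (5261 + 1572/35)*81338 = (185707/35)*81338 = 15105035966/35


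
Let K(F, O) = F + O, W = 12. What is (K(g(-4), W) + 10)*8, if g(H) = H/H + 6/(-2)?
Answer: 160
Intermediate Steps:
g(H) = -2 (g(H) = 1 + 6*(-1/2) = 1 - 3 = -2)
(K(g(-4), W) + 10)*8 = ((-2 + 12) + 10)*8 = (10 + 10)*8 = 20*8 = 160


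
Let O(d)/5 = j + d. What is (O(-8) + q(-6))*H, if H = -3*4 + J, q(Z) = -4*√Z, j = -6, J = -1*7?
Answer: 1330 + 76*I*√6 ≈ 1330.0 + 186.16*I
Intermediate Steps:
J = -7
O(d) = -30 + 5*d (O(d) = 5*(-6 + d) = -30 + 5*d)
H = -19 (H = -3*4 - 7 = -12 - 7 = -19)
(O(-8) + q(-6))*H = ((-30 + 5*(-8)) - 4*I*√6)*(-19) = ((-30 - 40) - 4*I*√6)*(-19) = (-70 - 4*I*√6)*(-19) = 1330 + 76*I*√6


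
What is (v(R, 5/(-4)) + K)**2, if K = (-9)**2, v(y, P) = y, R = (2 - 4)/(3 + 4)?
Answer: 319225/49 ≈ 6514.8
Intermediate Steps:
R = -2/7 ≈ -0.28571
K = 81
(v(R, 5/(-4)) + K)**2 = (-2/7 + 81)**2 = (565/7)**2 = 319225/49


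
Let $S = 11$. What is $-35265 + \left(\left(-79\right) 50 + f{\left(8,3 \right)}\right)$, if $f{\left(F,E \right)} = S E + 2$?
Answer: $-39180$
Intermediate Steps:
$f{\left(F,E \right)} = 2 + 11 E$ ($f{\left(F,E \right)} = 11 E + 2 = 2 + 11 E$)
$-35265 + \left(\left(-79\right) 50 + f{\left(8,3 \right)}\right) = -35265 + \left(\left(-79\right) 50 + \left(2 + 11 \cdot 3\right)\right) = -35265 + \left(-3950 + \left(2 + 33\right)\right) = -35265 + \left(-3950 + 35\right) = -35265 - 3915 = -39180$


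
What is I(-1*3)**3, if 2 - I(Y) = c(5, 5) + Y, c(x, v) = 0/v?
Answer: 125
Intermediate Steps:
c(x, v) = 0
I(Y) = 2 - Y (I(Y) = 2 - (0 + Y) = 2 - Y)
I(-1*3)**3 = (2 - (-1)*3)**3 = (2 - 1*(-3))**3 = (2 + 3)**3 = 5**3 = 125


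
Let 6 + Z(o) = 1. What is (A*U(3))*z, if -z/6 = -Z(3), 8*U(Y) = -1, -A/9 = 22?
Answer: -1485/2 ≈ -742.50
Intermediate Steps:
A = -198 (A = -9*22 = -198)
Z(o) = -5 (Z(o) = -6 + 1 = -5)
U(Y) = -⅛ (U(Y) = (⅛)*(-1) = -⅛)
z = -30 (z = -(-6)*(-5) = -6*5 = -30)
(A*U(3))*z = -198*(-⅛)*(-30) = (99/4)*(-30) = -1485/2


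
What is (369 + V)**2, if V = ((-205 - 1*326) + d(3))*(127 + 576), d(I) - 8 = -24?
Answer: 147588125584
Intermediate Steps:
d(I) = -16 (d(I) = 8 - 24 = -16)
V = -384541 (V = ((-205 - 1*326) - 16)*(127 + 576) = ((-205 - 326) - 16)*703 = (-531 - 16)*703 = -547*703 = -384541)
(369 + V)**2 = (369 - 384541)**2 = (-384172)**2 = 147588125584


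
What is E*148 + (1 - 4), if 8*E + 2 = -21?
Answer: -857/2 ≈ -428.50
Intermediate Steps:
E = -23/8 (E = -¼ + (⅛)*(-21) = -¼ - 21/8 = -23/8 ≈ -2.8750)
E*148 + (1 - 4) = -23/8*148 + (1 - 4) = -851/2 - 3 = -857/2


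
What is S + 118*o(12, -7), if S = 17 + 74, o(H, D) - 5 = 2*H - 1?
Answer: 3395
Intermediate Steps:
o(H, D) = 4 + 2*H (o(H, D) = 5 + (2*H - 1) = 5 + (-1 + 2*H) = 4 + 2*H)
S = 91
S + 118*o(12, -7) = 91 + 118*(4 + 2*12) = 91 + 118*(4 + 24) = 91 + 118*28 = 91 + 3304 = 3395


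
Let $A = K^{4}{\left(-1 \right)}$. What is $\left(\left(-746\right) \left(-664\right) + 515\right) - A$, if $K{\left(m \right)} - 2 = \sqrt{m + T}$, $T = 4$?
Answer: $495762 - 56 \sqrt{3} \approx 4.9567 \cdot 10^{5}$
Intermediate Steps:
$K{\left(m \right)} = 2 + \sqrt{4 + m}$ ($K{\left(m \right)} = 2 + \sqrt{m + 4} = 2 + \sqrt{4 + m}$)
$A = \left(2 + \sqrt{3}\right)^{4}$ ($A = \left(2 + \sqrt{4 - 1}\right)^{4} = \left(2 + \sqrt{3}\right)^{4} \approx 193.99$)
$\left(\left(-746\right) \left(-664\right) + 515\right) - A = \left(\left(-746\right) \left(-664\right) + 515\right) - \left(2 + \sqrt{3}\right)^{4} = \left(495344 + 515\right) - \left(2 + \sqrt{3}\right)^{4} = 495859 - \left(2 + \sqrt{3}\right)^{4}$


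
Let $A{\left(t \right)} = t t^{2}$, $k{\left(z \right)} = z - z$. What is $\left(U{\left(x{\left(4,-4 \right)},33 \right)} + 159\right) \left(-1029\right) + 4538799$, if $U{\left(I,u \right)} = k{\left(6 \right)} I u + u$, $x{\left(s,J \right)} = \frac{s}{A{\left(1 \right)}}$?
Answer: $4341231$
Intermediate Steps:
$k{\left(z \right)} = 0$
$A{\left(t \right)} = t^{3}$
$x{\left(s,J \right)} = s$ ($x{\left(s,J \right)} = \frac{s}{1^{3}} = \frac{s}{1} = s 1 = s$)
$U{\left(I,u \right)} = u$ ($U{\left(I,u \right)} = 0 I u + u = 0 u + u = 0 + u = u$)
$\left(U{\left(x{\left(4,-4 \right)},33 \right)} + 159\right) \left(-1029\right) + 4538799 = \left(33 + 159\right) \left(-1029\right) + 4538799 = 192 \left(-1029\right) + 4538799 = -197568 + 4538799 = 4341231$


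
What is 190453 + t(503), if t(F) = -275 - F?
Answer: 189675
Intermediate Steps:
190453 + t(503) = 190453 + (-275 - 1*503) = 190453 + (-275 - 503) = 190453 - 778 = 189675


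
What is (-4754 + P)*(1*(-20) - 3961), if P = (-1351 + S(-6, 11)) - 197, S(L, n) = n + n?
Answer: 25000680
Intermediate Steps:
S(L, n) = 2*n
P = -1526 (P = (-1351 + 2*11) - 197 = (-1351 + 22) - 197 = -1329 - 197 = -1526)
(-4754 + P)*(1*(-20) - 3961) = (-4754 - 1526)*(1*(-20) - 3961) = -6280*(-20 - 3961) = -6280*(-3981) = 25000680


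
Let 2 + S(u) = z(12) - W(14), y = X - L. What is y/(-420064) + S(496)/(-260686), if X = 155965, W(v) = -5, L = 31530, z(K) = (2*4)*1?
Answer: -16221541557/54752401952 ≈ -0.29627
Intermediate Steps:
z(K) = 8 (z(K) = 8*1 = 8)
y = 124435 (y = 155965 - 1*31530 = 155965 - 31530 = 124435)
S(u) = 11 (S(u) = -2 + (8 - 1*(-5)) = -2 + (8 + 5) = -2 + 13 = 11)
y/(-420064) + S(496)/(-260686) = 124435/(-420064) + 11/(-260686) = 124435*(-1/420064) + 11*(-1/260686) = -124435/420064 - 11/260686 = -16221541557/54752401952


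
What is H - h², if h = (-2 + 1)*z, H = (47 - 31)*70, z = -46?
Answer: -996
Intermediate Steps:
H = 1120 (H = 16*70 = 1120)
h = 46 (h = (-2 + 1)*(-46) = -1*(-46) = 46)
H - h² = 1120 - 1*46² = 1120 - 1*2116 = 1120 - 2116 = -996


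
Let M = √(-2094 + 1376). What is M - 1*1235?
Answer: -1235 + I*√718 ≈ -1235.0 + 26.796*I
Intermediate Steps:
M = I*√718 (M = √(-718) = I*√718 ≈ 26.796*I)
M - 1*1235 = I*√718 - 1*1235 = I*√718 - 1235 = -1235 + I*√718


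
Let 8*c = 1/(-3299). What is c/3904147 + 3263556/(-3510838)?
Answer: -168135545633150891/180875297605874456 ≈ -0.92957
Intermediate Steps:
c = -1/26392 (c = (1/8)/(-3299) = (1/8)*(-1/3299) = -1/26392 ≈ -3.7890e-5)
c/3904147 + 3263556/(-3510838) = -1/26392/3904147 + 3263556/(-3510838) = -1/26392*1/3904147 + 3263556*(-1/3510838) = -1/103038247624 - 1631778/1755419 = -168135545633150891/180875297605874456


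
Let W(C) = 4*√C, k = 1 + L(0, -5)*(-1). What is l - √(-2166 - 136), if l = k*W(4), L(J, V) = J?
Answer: 8 - I*√2302 ≈ 8.0 - 47.979*I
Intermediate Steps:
k = 1 (k = 1 + 0*(-1) = 1 + 0 = 1)
l = 8 (l = 1*(4*√4) = 1*(4*2) = 1*8 = 8)
l - √(-2166 - 136) = 8 - √(-2166 - 136) = 8 - √(-2302) = 8 - I*√2302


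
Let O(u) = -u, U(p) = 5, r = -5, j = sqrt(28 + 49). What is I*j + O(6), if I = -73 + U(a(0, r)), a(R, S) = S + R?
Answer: -6 - 68*sqrt(77) ≈ -602.70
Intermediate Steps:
j = sqrt(77) ≈ 8.7750
a(R, S) = R + S
I = -68 (I = -73 + 5 = -68)
I*j + O(6) = -68*sqrt(77) - 1*6 = -68*sqrt(77) - 6 = -6 - 68*sqrt(77)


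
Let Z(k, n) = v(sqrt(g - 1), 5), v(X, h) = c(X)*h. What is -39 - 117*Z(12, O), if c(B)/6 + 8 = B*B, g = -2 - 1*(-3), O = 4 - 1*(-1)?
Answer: 28041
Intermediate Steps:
O = 5 (O = 4 + 1 = 5)
g = 1 (g = -2 + 3 = 1)
c(B) = -48 + 6*B**2 (c(B) = -48 + 6*(B*B) = -48 + 6*B**2)
v(X, h) = h*(-48 + 6*X**2) (v(X, h) = (-48 + 6*X**2)*h = h*(-48 + 6*X**2))
Z(k, n) = -240 (Z(k, n) = 6*5*(-8 + (sqrt(1 - 1))**2) = 6*5*(-8 + (sqrt(0))**2) = 6*5*(-8 + 0**2) = 6*5*(-8 + 0) = 6*5*(-8) = -240)
-39 - 117*Z(12, O) = -39 - 117*(-240) = -39 + 28080 = 28041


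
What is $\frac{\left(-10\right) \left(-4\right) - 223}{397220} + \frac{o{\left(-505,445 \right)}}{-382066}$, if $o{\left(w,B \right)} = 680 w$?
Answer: $\frac{68167714961}{75882128260} \approx 0.89834$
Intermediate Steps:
$\frac{\left(-10\right) \left(-4\right) - 223}{397220} + \frac{o{\left(-505,445 \right)}}{-382066} = \frac{\left(-10\right) \left(-4\right) - 223}{397220} + \frac{680 \left(-505\right)}{-382066} = \left(40 - 223\right) \frac{1}{397220} - - \frac{171700}{191033} = \left(-183\right) \frac{1}{397220} + \frac{171700}{191033} = - \frac{183}{397220} + \frac{171700}{191033} = \frac{68167714961}{75882128260}$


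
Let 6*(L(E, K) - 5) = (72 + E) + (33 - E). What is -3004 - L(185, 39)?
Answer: -6053/2 ≈ -3026.5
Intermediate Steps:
L(E, K) = 45/2 (L(E, K) = 5 + ((72 + E) + (33 - E))/6 = 5 + (⅙)*105 = 5 + 35/2 = 45/2)
-3004 - L(185, 39) = -3004 - 1*45/2 = -3004 - 45/2 = -6053/2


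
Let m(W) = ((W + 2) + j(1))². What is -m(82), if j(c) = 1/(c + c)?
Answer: -28561/4 ≈ -7140.3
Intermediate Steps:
j(c) = 1/(2*c)
m(W) = (5/2 + W)² (m(W) = ((W + 2) + (½)/1)² = ((2 + W) + (½)*1)² = ((2 + W) + ½)² = (5/2 + W)²)
-m(82) = -(5 + 2*82)²/4 = -(5 + 164)²/4 = -169²/4 = -28561/4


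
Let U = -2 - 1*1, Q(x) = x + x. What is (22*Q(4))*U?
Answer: -528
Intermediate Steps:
Q(x) = 2*x
U = -3 (U = -2 - 1 = -3)
(22*Q(4))*U = (22*(2*4))*(-3) = (22*8)*(-3) = 176*(-3) = -528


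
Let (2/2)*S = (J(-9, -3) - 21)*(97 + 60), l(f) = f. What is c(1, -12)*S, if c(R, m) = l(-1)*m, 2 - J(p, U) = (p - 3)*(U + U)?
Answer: -171444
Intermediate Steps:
J(p, U) = 2 - 2*U*(-3 + p) (J(p, U) = 2 - (p - 3)*(U + U) = 2 - (-3 + p)*2*U = 2 - 2*U*(-3 + p))
c(R, m) = -m
S = -14287 (S = ((2 + 6*(-3) - 2*(-3)*(-9)) - 21)*(97 + 60) = ((2 - 18 - 54) - 21)*157 = (-70 - 21)*157 = -91*157 = -14287)
c(1, -12)*S = -1*(-12)*(-14287) = 12*(-14287) = -171444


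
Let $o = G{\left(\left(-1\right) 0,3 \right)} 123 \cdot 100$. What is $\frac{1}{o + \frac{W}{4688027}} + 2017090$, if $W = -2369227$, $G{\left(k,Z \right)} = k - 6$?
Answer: $\frac{697870300688935403}{345978761827} \approx 2.0171 \cdot 10^{6}$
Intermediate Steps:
$G{\left(k,Z \right)} = -6 + k$ ($G{\left(k,Z \right)} = k - 6 = -6 + k$)
$o = -73800$ ($o = \left(-6 - 0\right) 123 \cdot 100 = \left(-6 + 0\right) 123 \cdot 100 = \left(-6\right) 123 \cdot 100 = \left(-738\right) 100 = -73800$)
$\frac{1}{o + \frac{W}{4688027}} + 2017090 = \frac{1}{-73800 - \frac{2369227}{4688027}} + 2017090 = \frac{1}{- \frac{345978761827}{4688027}} + 2017090 = - \frac{4688027}{345978761827} + 2017090 = \frac{697870300688935403}{345978761827}$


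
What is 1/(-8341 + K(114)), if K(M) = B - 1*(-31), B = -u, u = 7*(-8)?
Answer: -1/8254 ≈ -0.00012115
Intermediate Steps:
u = -56
B = 56 (B = -1*(-56) = 56)
K(M) = 87 (K(M) = 56 - 1*(-31) = 56 + 31 = 87)
1/(-8341 + K(114)) = 1/(-8341 + 87) = 1/(-8254) = -1/8254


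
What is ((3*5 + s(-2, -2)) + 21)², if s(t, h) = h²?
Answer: 1600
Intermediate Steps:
((3*5 + s(-2, -2)) + 21)² = ((3*5 + (-2)²) + 21)² = ((15 + 4) + 21)² = (19 + 21)² = 40² = 1600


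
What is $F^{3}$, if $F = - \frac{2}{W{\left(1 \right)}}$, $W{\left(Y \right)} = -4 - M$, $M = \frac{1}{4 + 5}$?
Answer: $\frac{5832}{50653} \approx 0.11514$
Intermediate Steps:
$M = \frac{1}{9} \approx 0.11111$
$W{\left(Y \right)} = - \frac{37}{9}$ ($W{\left(Y \right)} = -4 - \frac{1}{9} = - \frac{37}{9}$)
$F = \frac{18}{37}$ ($F = - \frac{2}{- \frac{37}{9}} = \left(-2\right) \left(- \frac{9}{37}\right) = \frac{18}{37} \approx 0.48649$)
$F^{3} = \left(\frac{18}{37}\right)^{3} = \frac{5832}{50653}$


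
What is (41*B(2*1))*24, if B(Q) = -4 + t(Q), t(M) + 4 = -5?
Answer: -12792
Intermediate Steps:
t(M) = -9 (t(M) = -4 - 5 = -9)
B(Q) = -13 (B(Q) = -4 - 9 = -13)
(41*B(2*1))*24 = (41*(-13))*24 = -533*24 = -12792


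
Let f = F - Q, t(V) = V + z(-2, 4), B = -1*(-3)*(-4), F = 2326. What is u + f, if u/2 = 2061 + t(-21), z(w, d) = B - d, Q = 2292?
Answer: 4082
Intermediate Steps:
B = -12 (B = 3*(-4) = -12)
z(w, d) = -12 - d
t(V) = -16 + V (t(V) = V + (-12 - 1*4) = V + (-12 - 4) = V - 16 = -16 + V)
f = 34 (f = 2326 - 1*2292 = 2326 - 2292 = 34)
u = 4048 (u = 2*(2061 + (-16 - 21)) = 2*(2061 - 37) = 2*2024 = 4048)
u + f = 4048 + 34 = 4082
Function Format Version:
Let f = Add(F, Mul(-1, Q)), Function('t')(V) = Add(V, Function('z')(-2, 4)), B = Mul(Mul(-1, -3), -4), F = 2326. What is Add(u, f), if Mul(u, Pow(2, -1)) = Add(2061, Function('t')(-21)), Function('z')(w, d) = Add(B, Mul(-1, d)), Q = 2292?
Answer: 4082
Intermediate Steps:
B = -12 (B = Mul(3, -4) = -12)
Function('z')(w, d) = Add(-12, Mul(-1, d))
Function('t')(V) = Add(-16, V) (Function('t')(V) = Add(V, Add(-12, Mul(-1, 4))) = Add(V, Add(-12, -4)) = Add(V, -16) = Add(-16, V))
f = 34 (f = Add(2326, Mul(-1, 2292)) = Add(2326, -2292) = 34)
u = 4048 (u = Mul(2, Add(2061, Add(-16, -21))) = Mul(2, Add(2061, -37)) = Mul(2, 2024) = 4048)
Add(u, f) = Add(4048, 34) = 4082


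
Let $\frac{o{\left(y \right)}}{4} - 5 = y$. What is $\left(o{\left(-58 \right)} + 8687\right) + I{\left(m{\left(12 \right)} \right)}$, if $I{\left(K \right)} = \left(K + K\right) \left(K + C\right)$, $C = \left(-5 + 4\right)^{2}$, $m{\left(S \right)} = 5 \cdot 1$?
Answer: $8535$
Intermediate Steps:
$m{\left(S \right)} = 5$
$C = 1$ ($C = \left(-1\right)^{2} = 1$)
$o{\left(y \right)} = 20 + 4 y$
$I{\left(K \right)} = 2 K \left(1 + K\right)$ ($I{\left(K \right)} = \left(K + K\right) \left(K + 1\right) = 2 K \left(1 + K\right)$)
$\left(o{\left(-58 \right)} + 8687\right) + I{\left(m{\left(12 \right)} \right)} = \left(\left(20 + 4 \left(-58\right)\right) + 8687\right) + 2 \cdot 5 \left(1 + 5\right) = \left(\left(20 - 232\right) + 8687\right) + 2 \cdot 5 \cdot 6 = \left(-212 + 8687\right) + 60 = 8475 + 60 = 8535$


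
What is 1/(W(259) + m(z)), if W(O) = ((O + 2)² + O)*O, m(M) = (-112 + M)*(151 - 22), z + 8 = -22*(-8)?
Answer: 1/17717644 ≈ 5.6441e-8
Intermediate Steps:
z = 168 (z = -8 - 22*(-8) = -8 + 176 = 168)
m(M) = -14448 + 129*M (m(M) = (-112 + M)*129 = -14448 + 129*M)
W(O) = O*(O + (2 + O)²) (W(O) = ((2 + O)² + O)*O = (O + (2 + O)²)*O = O*(O + (2 + O)²))
1/(W(259) + m(z)) = 1/(259*(259 + (2 + 259)²) + (-14448 + 129*168)) = 1/(259*(259 + 261²) + (-14448 + 21672)) = 1/(259*(259 + 68121) + 7224) = 1/(259*68380 + 7224) = 1/(17710420 + 7224) = 1/17717644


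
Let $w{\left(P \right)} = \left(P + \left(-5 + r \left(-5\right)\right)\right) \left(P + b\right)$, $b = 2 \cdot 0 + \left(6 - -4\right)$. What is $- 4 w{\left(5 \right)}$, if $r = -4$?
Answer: $-1200$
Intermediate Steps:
$b = 10$ ($b = 0 + \left(6 + 4\right) = 0 + 10 = 10$)
$w{\left(P \right)} = \left(10 + P\right) \left(15 + P\right)$ ($w{\left(P \right)} = \left(P - -15\right) \left(P + 10\right) = \left(P + \left(-5 + 20\right)\right) \left(10 + P\right) = \left(P + 15\right) \left(10 + P\right) = \left(15 + P\right) \left(10 + P\right) = \left(10 + P\right) \left(15 + P\right)$)
$- 4 w{\left(5 \right)} = - 4 \left(150 + 5^{2} + 25 \cdot 5\right) = - 4 \left(150 + 25 + 125\right) = \left(-4\right) 300 = -1200$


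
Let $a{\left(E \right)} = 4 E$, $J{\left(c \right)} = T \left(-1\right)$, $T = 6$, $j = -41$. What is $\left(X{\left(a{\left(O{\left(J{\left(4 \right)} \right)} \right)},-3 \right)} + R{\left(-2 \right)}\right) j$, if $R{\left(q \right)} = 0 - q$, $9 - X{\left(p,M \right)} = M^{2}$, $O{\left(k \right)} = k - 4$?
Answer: $-82$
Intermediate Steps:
$J{\left(c \right)} = -6$ ($J{\left(c \right)} = 6 \left(-1\right) = -6$)
$O{\left(k \right)} = -4 + k$ ($O{\left(k \right)} = k - 4 = -4 + k$)
$X{\left(p,M \right)} = 9 - M^{2}$
$R{\left(q \right)} = - q$
$\left(X{\left(a{\left(O{\left(J{\left(4 \right)} \right)} \right)},-3 \right)} + R{\left(-2 \right)}\right) j = \left(\left(9 - \left(-3\right)^{2}\right) - -2\right) \left(-41\right) = \left(\left(9 - 9\right) + 2\right) \left(-41\right) = \left(0 + 2\right) \left(-41\right) = 2 \left(-41\right) = -82$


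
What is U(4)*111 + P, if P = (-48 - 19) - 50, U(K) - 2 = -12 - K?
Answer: -1671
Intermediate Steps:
U(K) = -10 - K (U(K) = 2 + (-12 - K) = -10 - K)
P = -117 (P = -67 - 50 = -117)
U(4)*111 + P = (-10 - 1*4)*111 - 117 = (-10 - 4)*111 - 117 = -14*111 - 117 = -1554 - 117 = -1671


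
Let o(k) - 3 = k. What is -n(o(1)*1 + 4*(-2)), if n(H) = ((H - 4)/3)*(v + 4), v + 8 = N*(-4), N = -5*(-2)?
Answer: -352/3 ≈ -117.33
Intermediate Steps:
N = 10
o(k) = 3 + k
v = -48 (v = -8 + 10*(-4) = -8 - 40 = -48)
n(H) = 176/3 - 44*H/3 (n(H) = ((H - 4)/3)*(-48 + 4) = ((-4 + H)*(⅓))*(-44) = (-4/3 + H/3)*(-44) = 176/3 - 44*H/3)
-n(o(1)*1 + 4*(-2)) = -(176/3 - 44*((3 + 1)*1 + 4*(-2))/3) = -(176/3 - 44*(4*1 - 8)/3) = -(176/3 - 44*(4 - 8)/3) = -(176/3 - 44/3*(-4)) = -(176/3 + 176/3) = -1*352/3 = -352/3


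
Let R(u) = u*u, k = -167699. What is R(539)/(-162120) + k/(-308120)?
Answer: -27824986/22300185 ≈ -1.2477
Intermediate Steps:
R(u) = u²
R(539)/(-162120) + k/(-308120) = 539²/(-162120) - 167699/(-308120) = 290521*(-1/162120) - 167699*(-1/308120) = -41503/23160 + 167699/308120 = -27824986/22300185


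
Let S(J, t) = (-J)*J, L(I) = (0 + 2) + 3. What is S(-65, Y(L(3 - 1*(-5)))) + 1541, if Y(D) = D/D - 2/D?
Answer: -2684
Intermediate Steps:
L(I) = 5 (L(I) = 2 + 3 = 5)
Y(D) = 1 - 2/D
S(J, t) = -J**2
S(-65, Y(L(3 - 1*(-5)))) + 1541 = -1*(-65)**2 + 1541 = -1*4225 + 1541 = -4225 + 1541 = -2684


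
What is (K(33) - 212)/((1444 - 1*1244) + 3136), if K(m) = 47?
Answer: -55/1112 ≈ -0.049460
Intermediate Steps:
(K(33) - 212)/((1444 - 1*1244) + 3136) = (47 - 212)/((1444 - 1*1244) + 3136) = -165/((1444 - 1244) + 3136) = -165/(200 + 3136) = -165/3336 = -165*1/3336 = -55/1112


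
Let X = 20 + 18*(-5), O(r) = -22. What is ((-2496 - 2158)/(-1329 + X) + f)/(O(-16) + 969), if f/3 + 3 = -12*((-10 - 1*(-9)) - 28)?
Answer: 1452619/1324853 ≈ 1.0964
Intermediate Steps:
X = -70 (X = 20 - 90 = -70)
f = 1035 (f = -9 + 3*(-12*((-10 - 1*(-9)) - 28)) = -9 + 3*(-12*((-10 + 9) - 28)) = -9 + 3*(-12*(-1 - 28)) = -9 + 3*(-12*(-29)) = -9 + 3*348 = -9 + 1044 = 1035)
((-2496 - 2158)/(-1329 + X) + f)/(O(-16) + 969) = ((-2496 - 2158)/(-1329 - 70) + 1035)/(-22 + 969) = (-4654/(-1399) + 1035)/947 = (-4654*(-1/1399) + 1035)*(1/947) = (4654/1399 + 1035)*(1/947) = (1452619/1399)*(1/947) = 1452619/1324853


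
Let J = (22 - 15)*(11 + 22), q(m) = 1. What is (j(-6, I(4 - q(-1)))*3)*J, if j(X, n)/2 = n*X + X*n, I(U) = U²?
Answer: -149688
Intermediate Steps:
J = 231 (J = 7*33 = 231)
j(X, n) = 4*X*n (j(X, n) = 2*(n*X + X*n) = 2*(X*n + X*n) = 2*(2*X*n) = 4*X*n)
(j(-6, I(4 - q(-1)))*3)*J = ((4*(-6)*(4 - 1*1)²)*3)*231 = ((4*(-6)*(4 - 1)²)*3)*231 = ((4*(-6)*3²)*3)*231 = ((4*(-6)*9)*3)*231 = -216*3*231 = -648*231 = -149688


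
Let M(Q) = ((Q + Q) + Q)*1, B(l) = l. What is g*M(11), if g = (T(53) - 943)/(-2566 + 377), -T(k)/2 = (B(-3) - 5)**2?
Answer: 3213/199 ≈ 16.146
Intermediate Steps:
T(k) = -128 (T(k) = -2*(-3 - 5)**2 = -2*(-8)**2 = -2*64 = -128)
M(Q) = 3*Q (M(Q) = (2*Q + Q)*1 = (3*Q)*1 = 3*Q)
g = 1071/2189 (g = (-128 - 943)/(-2566 + 377) = -1071/(-2189) = -1071*(-1/2189) = 1071/2189 ≈ 0.48926)
g*M(11) = 1071*(3*11)/2189 = (1071/2189)*33 = 3213/199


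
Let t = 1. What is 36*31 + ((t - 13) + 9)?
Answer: 1113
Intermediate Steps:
36*31 + ((t - 13) + 9) = 36*31 + ((1 - 13) + 9) = 1116 + (-12 + 9) = 1116 - 3 = 1113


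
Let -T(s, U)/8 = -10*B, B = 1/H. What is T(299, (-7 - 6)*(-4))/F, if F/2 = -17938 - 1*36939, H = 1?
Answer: -40/54877 ≈ -0.00072890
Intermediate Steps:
B = 1 (B = 1/1 = 1)
F = -109754 (F = 2*(-17938 - 1*36939) = 2*(-17938 - 36939) = 2*(-54877) = -109754)
T(s, U) = 80 (T(s, U) = -(-80) = -8*(-10) = 80)
T(299, (-7 - 6)*(-4))/F = 80/(-109754) = 80*(-1/109754) = -40/54877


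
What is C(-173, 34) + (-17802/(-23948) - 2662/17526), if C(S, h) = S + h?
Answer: -14522952449/104928162 ≈ -138.41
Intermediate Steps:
C(-173, 34) + (-17802/(-23948) - 2662/17526) = (-173 + 34) + (-17802/(-23948) - 2662/17526) = -139 + (-17802*(-1/23948) - 2662*1/17526) = -139 + (8901/11974 - 1331/8763) = -139 + 62062069/104928162 = -14522952449/104928162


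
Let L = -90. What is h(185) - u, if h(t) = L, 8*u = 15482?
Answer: -8101/4 ≈ -2025.3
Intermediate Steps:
u = 7741/4 (u = (⅛)*15482 = 7741/4 ≈ 1935.3)
h(t) = -90
h(185) - u = -90 - 1*7741/4 = -90 - 7741/4 = -8101/4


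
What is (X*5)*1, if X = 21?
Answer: 105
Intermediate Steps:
(X*5)*1 = (21*5)*1 = 105*1 = 105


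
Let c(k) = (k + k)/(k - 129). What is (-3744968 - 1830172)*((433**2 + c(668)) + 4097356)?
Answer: -12875968644415740/539 ≈ -2.3889e+13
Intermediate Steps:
c(k) = 2*k/(-129 + k) (c(k) = (2*k)/(-129 + k) = 2*k/(-129 + k))
(-3744968 - 1830172)*((433**2 + c(668)) + 4097356) = (-3744968 - 1830172)*((433**2 + 2*668/(-129 + 668)) + 4097356) = -5575140*((187489 + 2*668/539) + 4097356) = -5575140*((187489 + 2*668*(1/539)) + 4097356) = -5575140*((187489 + 1336/539) + 4097356) = -5575140*(101057907/539 + 4097356) = -5575140*2309532791/539 = -12875968644415740/539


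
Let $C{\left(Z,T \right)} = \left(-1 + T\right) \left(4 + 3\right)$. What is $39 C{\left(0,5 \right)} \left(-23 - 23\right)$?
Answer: $-50232$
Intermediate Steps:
$C{\left(Z,T \right)} = -7 + 7 T$ ($C{\left(Z,T \right)} = \left(-1 + T\right) 7 = -7 + 7 T$)
$39 C{\left(0,5 \right)} \left(-23 - 23\right) = 39 \left(-7 + 7 \cdot 5\right) \left(-23 - 23\right) = 39 \left(-7 + 35\right) \left(-46\right) = 39 \cdot 28 \left(-46\right) = 1092 \left(-46\right) = -50232$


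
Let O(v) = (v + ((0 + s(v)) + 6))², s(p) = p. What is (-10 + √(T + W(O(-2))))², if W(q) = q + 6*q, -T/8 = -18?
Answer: 272 - 40*√43 ≈ 9.7025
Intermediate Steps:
T = 144 (T = -8*(-18) = 144)
O(v) = (6 + 2*v)² (O(v) = (v + ((0 + v) + 6))² = (v + (v + 6))² = (v + (6 + v))² = (6 + 2*v)²)
W(q) = 7*q
(-10 + √(T + W(O(-2))))² = (-10 + √(144 + 7*(4*(3 - 2)²)))² = (-10 + √(144 + 7*(4*1²)))² = (-10 + √(144 + 7*(4*1)))² = (-10 + √(144 + 7*4))² = (-10 + √(144 + 28))² = (-10 + √172)² = (-10 + 2*√43)²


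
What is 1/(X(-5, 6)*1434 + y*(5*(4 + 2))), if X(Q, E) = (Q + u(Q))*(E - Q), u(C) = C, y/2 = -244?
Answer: -1/172380 ≈ -5.8011e-6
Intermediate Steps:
y = -488 (y = 2*(-244) = -488)
X(Q, E) = 2*Q*(E - Q) (X(Q, E) = (Q + Q)*(E - Q) = (2*Q)*(E - Q) = 2*Q*(E - Q))
1/(X(-5, 6)*1434 + y*(5*(4 + 2))) = 1/((2*(-5)*(6 - 1*(-5)))*1434 - 2440*(4 + 2)) = 1/((2*(-5)*(6 + 5))*1434 - 2440*6) = 1/((2*(-5)*11)*1434 - 488*30) = 1/(-110*1434 - 14640) = 1/(-157740 - 14640) = 1/(-172380) = -1/172380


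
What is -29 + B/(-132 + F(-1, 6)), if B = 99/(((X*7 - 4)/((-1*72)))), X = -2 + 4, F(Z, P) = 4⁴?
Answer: -5386/155 ≈ -34.748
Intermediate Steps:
F(Z, P) = 256
X = 2
B = -3564/5 (B = 99/(((2*7 - 4)/((-1*72)))) = 99/(((14 - 4)/(-72))) = 99/((10*(-1/72))) = 99/(-5/36) = 99*(-36/5) = -3564/5 ≈ -712.80)
-29 + B/(-132 + F(-1, 6)) = -29 - 3564/5/(-132 + 256) = -29 - 3564/5/124 = -29 + (1/124)*(-3564/5) = -29 - 891/155 = -5386/155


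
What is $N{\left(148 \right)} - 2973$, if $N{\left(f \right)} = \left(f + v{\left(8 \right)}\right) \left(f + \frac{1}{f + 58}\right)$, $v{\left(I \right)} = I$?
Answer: $\frac{2071923}{103} \approx 20116.0$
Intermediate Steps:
$N{\left(f \right)} = \left(8 + f\right) \left(f + \frac{1}{58 + f}\right)$ ($N{\left(f \right)} = \left(f + 8\right) \left(f + \frac{1}{f + 58}\right) = \left(8 + f\right) \left(f + \frac{1}{58 + f}\right)$)
$N{\left(148 \right)} - 2973 = \frac{8 + 148^{3} + 66 \cdot 148^{2} + 465 \cdot 148}{58 + 148} - 2973 = \frac{8 + 3241792 + 66 \cdot 21904 + 68820}{206} - 2973 = \frac{8 + 3241792 + 1445664 + 68820}{206} - 2973 = \frac{1}{206} \cdot 4756284 - 2973 = \frac{2378142}{103} - 2973 = \frac{2071923}{103}$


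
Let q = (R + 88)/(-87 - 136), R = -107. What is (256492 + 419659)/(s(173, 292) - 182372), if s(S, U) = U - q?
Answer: -150781673/40603859 ≈ -3.7135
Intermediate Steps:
q = 19/223 (q = (-107 + 88)/(-87 - 136) = -19/(-223) = -19*(-1/223) = 19/223 ≈ 0.085202)
s(S, U) = -19/223 + U (s(S, U) = U - 1*19/223 = U - 19/223 = -19/223 + U)
(256492 + 419659)/(s(173, 292) - 182372) = (256492 + 419659)/((-19/223 + 292) - 182372) = 676151/(65097/223 - 182372) = 676151/(-40603859/223) = 676151*(-223/40603859) = -150781673/40603859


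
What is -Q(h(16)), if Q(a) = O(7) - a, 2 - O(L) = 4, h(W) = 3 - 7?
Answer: -2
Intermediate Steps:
h(W) = -4
O(L) = -2 (O(L) = 2 - 1*4 = 2 - 4 = -2)
Q(a) = -2 - a
-Q(h(16)) = -(-2 - 1*(-4)) = -(-2 + 4) = -1*2 = -2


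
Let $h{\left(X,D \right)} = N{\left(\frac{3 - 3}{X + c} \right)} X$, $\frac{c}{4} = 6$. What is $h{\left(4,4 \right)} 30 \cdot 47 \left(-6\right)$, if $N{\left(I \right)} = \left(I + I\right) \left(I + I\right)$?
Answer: $0$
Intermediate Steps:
$c = 24$ ($c = 4 \cdot 6 = 24$)
$N{\left(I \right)} = 4 I^{2}$ ($N{\left(I \right)} = 2 I 2 I = 4 I^{2}$)
$h{\left(X,D \right)} = 0$ ($h{\left(X,D \right)} = 4 \left(\frac{3 - 3}{X + 24}\right)^{2} X = 4 \left(\frac{0}{24 + X}\right)^{2} X = 4 \cdot 0^{2} X = 4 \cdot 0 X = 0 X = 0$)
$h{\left(4,4 \right)} 30 \cdot 47 \left(-6\right) = 0 \cdot 30 \cdot 47 \left(-6\right) = 0 \cdot 47 \left(-6\right) = 0 \left(-6\right) = 0$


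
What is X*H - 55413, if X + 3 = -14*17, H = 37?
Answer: -64330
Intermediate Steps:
X = -241 (X = -3 - 14*17 = -3 - 238 = -241)
X*H - 55413 = -241*37 - 55413 = -8917 - 55413 = -64330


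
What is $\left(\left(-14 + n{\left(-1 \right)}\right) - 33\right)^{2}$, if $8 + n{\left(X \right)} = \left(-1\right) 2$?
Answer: $3249$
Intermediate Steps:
$n{\left(X \right)} = -10$ ($n{\left(X \right)} = -8 - 2 = -10$)
$\left(\left(-14 + n{\left(-1 \right)}\right) - 33\right)^{2} = \left(\left(-14 - 10\right) - 33\right)^{2} = \left(-24 - 33\right)^{2} = \left(-57\right)^{2} = 3249$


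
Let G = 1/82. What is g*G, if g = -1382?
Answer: -691/41 ≈ -16.854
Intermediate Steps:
G = 1/82 ≈ 0.012195
g*G = -1382*1/82 = -691/41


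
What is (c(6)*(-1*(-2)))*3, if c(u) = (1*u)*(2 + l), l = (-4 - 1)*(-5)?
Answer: 972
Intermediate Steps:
l = 25 (l = -5*(-5) = 25)
c(u) = 27*u (c(u) = (1*u)*(2 + 25) = u*27 = 27*u)
(c(6)*(-1*(-2)))*3 = ((27*6)*(-1*(-2)))*3 = (162*2)*3 = 324*3 = 972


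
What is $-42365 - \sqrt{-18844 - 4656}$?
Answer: $-42365 - 10 i \sqrt{235} \approx -42365.0 - 153.3 i$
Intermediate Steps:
$-42365 - \sqrt{-18844 - 4656} = -42365 - \sqrt{-23500} = -42365 - 10 i \sqrt{235}$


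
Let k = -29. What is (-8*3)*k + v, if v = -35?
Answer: 661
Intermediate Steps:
(-8*3)*k + v = -8*3*(-29) - 35 = -24*(-29) - 35 = 696 - 35 = 661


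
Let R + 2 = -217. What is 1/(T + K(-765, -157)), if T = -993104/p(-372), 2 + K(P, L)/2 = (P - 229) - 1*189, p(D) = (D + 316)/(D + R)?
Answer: -1/10483164 ≈ -9.5391e-8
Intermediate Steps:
R = -219 (R = -2 - 217 = -219)
p(D) = (316 + D)/(-219 + D) (p(D) = (D + 316)/(D - 219) = (316 + D)/(-219 + D))
K(P, L) = -840 + 2*P (K(P, L) = -4 + 2*((P - 229) - 1*189) = -4 + 2*((-229 + P) - 189) = -4 + 2*(-418 + P) = -4 + (-836 + 2*P) = -840 + 2*P)
T = -10480794 (T = -993104*(-219 - 372)/(316 - 372) = -993104/(-56/(-591)) = -993104/((-1/591*(-56))) = -993104/56/591 = -993104*591/56 = -10480794)
1/(T + K(-765, -157)) = 1/(-10480794 + (-840 + 2*(-765))) = 1/(-10480794 + (-840 - 1530)) = 1/(-10480794 - 2370) = 1/(-10483164) = -1/10483164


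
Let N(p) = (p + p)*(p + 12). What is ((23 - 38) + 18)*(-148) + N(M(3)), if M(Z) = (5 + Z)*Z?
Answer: 1284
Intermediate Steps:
M(Z) = Z*(5 + Z)
N(p) = 2*p*(12 + p) (N(p) = (2*p)*(12 + p) = 2*p*(12 + p))
((23 - 38) + 18)*(-148) + N(M(3)) = ((23 - 38) + 18)*(-148) + 2*(3*(5 + 3))*(12 + 3*(5 + 3)) = (-15 + 18)*(-148) + 2*(3*8)*(12 + 3*8) = 3*(-148) + 2*24*(12 + 24) = -444 + 2*24*36 = -444 + 1728 = 1284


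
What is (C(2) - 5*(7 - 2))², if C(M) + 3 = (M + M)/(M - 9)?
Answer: 40000/49 ≈ 816.33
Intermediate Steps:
C(M) = -3 + 2*M/(-9 + M) (C(M) = -3 + (M + M)/(M - 9) = -3 + (2*M)/(-9 + M) = -3 + 2*M/(-9 + M))
(C(2) - 5*(7 - 2))² = ((27 - 1*2)/(-9 + 2) - 5*(7 - 2))² = ((27 - 2)/(-7) - 5*5)² = (-⅐*25 - 25)² = (-25/7 - 25)² = (-200/7)² = 40000/49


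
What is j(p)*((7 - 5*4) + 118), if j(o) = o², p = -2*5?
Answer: 10500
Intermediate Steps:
p = -10
j(p)*((7 - 5*4) + 118) = (-10)²*((7 - 5*4) + 118) = 100*((7 - 20) + 118) = 100*(-13 + 118) = 100*105 = 10500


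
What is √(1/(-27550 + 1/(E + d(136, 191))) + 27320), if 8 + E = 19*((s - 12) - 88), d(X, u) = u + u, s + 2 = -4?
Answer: 4*√3485713058895376605/45182001 ≈ 165.29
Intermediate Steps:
s = -6 (s = -2 - 4 = -6)
d(X, u) = 2*u
E = -2022 (E = -8 + 19*((-6 - 12) - 88) = -8 + 19*(-18 - 88) = -8 + 19*(-106) = -8 - 2014 = -2022)
√(1/(-27550 + 1/(E + d(136, 191))) + 27320) = √(1/(-27550 + 1/(-2022 + 2*191)) + 27320) = √(1/(-27550 + 1/(-2022 + 382)) + 27320) = √(1/(-27550 + 1/(-1640)) + 27320) = √(1/(-27550 - 1/1640) + 27320) = √(1/(-45182001/1640) + 27320) = √(-1640/45182001 + 27320) = √(1234372265680/45182001) = 4*√3485713058895376605/45182001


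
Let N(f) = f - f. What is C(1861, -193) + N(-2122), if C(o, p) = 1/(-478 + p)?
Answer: -1/671 ≈ -0.0014903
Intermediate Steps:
N(f) = 0
C(1861, -193) + N(-2122) = 1/(-478 - 193) + 0 = 1/(-671) + 0 = -1/671 + 0 = -1/671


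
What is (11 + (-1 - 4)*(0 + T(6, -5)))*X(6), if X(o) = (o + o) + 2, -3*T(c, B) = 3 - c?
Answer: 84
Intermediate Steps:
T(c, B) = -1 + c/3 (T(c, B) = -(3 - c)/3 = -1 + c/3)
X(o) = 2 + 2*o (X(o) = 2*o + 2 = 2 + 2*o)
(11 + (-1 - 4)*(0 + T(6, -5)))*X(6) = (11 + (-1 - 4)*(0 + (-1 + (1/3)*6)))*(2 + 2*6) = (11 - 5*(0 + (-1 + 2)))*(2 + 12) = (11 - 5*(0 + 1))*14 = (11 - 5*1)*14 = (11 - 5)*14 = 6*14 = 84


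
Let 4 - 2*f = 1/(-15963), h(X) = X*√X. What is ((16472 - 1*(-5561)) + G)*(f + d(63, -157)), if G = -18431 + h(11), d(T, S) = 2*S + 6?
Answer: -17594608355/15963 - 107462905*√11/31926 ≈ -1.1134e+6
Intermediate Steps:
h(X) = X^(3/2)
d(T, S) = 6 + 2*S
f = 63853/31926 (f = 2 - ½/(-15963) = 2 - ½*(-1/15963) = 2 + 1/31926 = 63853/31926 ≈ 2.0000)
G = -18431 + 11*√11 (G = -18431 + 11^(3/2) = -18431 + 11*√11 ≈ -18395.)
((16472 - 1*(-5561)) + G)*(f + d(63, -157)) = ((16472 - 1*(-5561)) + (-18431 + 11*√11))*(63853/31926 + (6 + 2*(-157))) = ((16472 + 5561) + (-18431 + 11*√11))*(63853/31926 + (6 - 314)) = (22033 + (-18431 + 11*√11))*(63853/31926 - 308) = (3602 + 11*√11)*(-9769355/31926) = -17594608355/15963 - 107462905*√11/31926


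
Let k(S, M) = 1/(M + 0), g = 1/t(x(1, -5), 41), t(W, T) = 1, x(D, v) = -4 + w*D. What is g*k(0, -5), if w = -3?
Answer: -⅕ ≈ -0.20000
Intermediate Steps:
x(D, v) = -4 - 3*D
g = 1 (g = 1/1 = 1)
k(S, M) = 1/M
g*k(0, -5) = 1/(-5) = 1*(-⅕) = -⅕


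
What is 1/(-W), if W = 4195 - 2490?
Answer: -1/1705 ≈ -0.00058651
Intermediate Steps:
W = 1705
1/(-W) = 1/(-1*1705) = 1/(-1705) = -1/1705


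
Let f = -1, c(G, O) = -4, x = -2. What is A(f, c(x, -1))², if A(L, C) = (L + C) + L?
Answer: 36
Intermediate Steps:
A(L, C) = C + 2*L (A(L, C) = (C + L) + L = C + 2*L)
A(f, c(x, -1))² = (-4 + 2*(-1))² = (-4 - 2)² = (-6)² = 36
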